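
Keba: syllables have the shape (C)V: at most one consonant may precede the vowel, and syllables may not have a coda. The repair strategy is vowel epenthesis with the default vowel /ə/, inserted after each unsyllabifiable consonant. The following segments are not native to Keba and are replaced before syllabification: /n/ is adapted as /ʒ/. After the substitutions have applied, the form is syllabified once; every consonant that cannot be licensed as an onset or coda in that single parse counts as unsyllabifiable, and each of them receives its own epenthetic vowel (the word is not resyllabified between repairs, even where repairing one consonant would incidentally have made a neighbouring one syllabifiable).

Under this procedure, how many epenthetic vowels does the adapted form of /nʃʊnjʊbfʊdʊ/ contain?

3

After substitution the input is /ʒʃʊʒjʊbfʊdʊ/.
The unsyllabifiable consonants are /ʒ/, /ʒ/, /b/; each receives one epenthetic vowel.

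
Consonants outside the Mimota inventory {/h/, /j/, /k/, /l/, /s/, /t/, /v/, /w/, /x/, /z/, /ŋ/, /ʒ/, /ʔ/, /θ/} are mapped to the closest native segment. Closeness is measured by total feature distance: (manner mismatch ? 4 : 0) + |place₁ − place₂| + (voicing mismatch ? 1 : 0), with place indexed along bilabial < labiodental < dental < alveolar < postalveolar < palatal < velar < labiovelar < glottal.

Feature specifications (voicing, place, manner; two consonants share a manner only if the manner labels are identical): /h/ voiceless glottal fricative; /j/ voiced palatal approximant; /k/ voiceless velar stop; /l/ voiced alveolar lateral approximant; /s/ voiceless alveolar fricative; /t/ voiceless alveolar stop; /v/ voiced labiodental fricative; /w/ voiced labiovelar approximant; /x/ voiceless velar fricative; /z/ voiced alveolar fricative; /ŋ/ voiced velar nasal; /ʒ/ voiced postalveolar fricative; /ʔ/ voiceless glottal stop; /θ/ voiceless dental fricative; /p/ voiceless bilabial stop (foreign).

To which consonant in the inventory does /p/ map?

t

/t/ is closest: same manner (stop), place distance 3 (bilabial→alveolar), same voicing; total 3. Next closest is /k/ at distance 6.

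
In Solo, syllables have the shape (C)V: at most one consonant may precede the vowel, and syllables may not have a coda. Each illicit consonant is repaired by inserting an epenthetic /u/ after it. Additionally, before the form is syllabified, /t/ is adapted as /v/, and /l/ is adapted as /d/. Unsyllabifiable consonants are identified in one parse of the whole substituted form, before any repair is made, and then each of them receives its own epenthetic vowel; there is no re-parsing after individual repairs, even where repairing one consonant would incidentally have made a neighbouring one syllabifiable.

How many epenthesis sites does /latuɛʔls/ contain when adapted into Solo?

3

After substitution the input is /davuɛʔds/.
The unsyllabifiable consonants are /ʔ/, /d/, /s/; each receives one epenthetic vowel.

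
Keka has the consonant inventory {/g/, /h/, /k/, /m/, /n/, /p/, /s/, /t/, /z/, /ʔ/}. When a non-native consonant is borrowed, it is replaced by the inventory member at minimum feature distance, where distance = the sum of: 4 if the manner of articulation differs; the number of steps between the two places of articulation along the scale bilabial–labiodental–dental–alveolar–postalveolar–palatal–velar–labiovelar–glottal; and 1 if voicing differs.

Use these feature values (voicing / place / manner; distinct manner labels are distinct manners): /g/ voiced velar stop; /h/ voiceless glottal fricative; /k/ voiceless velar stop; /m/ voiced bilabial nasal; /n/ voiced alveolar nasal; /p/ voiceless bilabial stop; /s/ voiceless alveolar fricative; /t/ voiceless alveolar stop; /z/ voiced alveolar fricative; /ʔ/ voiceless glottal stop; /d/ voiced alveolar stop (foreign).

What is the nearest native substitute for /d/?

/t/ is closest: same manner (stop), place distance 0 (alveolar→alveolar), voicing differs (+1); total 1. Next closest is /g/ at distance 3.

t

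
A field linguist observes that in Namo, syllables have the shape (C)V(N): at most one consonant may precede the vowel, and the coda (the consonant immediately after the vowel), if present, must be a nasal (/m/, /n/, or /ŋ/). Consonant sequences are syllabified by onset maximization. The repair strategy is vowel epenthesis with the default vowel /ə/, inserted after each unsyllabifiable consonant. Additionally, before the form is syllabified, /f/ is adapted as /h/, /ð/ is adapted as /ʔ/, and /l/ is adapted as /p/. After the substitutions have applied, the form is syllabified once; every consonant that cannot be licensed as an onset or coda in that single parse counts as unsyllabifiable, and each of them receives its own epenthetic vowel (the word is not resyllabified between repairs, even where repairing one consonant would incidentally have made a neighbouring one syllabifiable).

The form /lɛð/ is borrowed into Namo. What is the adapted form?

pɛʔə

Substitution: /l/ → /p/, /ð/ → /ʔ/, giving /pɛʔ/.
The consonants /ʔ/ cannot be parsed into a legal (C)V(N) syllable (only a nasal (/m/, /n/, or /ŋ/) is licensed in coda position; onsets are limited to one consonant).
Each unlicensed consonant becomes the onset of a new syllable: /ʔ/ → /ʔə/.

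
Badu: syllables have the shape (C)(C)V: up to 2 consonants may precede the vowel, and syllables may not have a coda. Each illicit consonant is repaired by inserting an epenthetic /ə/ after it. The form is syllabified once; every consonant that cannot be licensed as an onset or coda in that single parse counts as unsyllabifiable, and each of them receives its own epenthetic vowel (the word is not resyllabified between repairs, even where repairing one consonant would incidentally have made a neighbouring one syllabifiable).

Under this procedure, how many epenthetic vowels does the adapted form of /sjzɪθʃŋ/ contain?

The unsyllabifiable consonants are /s/, /θ/, /ʃ/, /ŋ/; each receives one epenthetic vowel.

4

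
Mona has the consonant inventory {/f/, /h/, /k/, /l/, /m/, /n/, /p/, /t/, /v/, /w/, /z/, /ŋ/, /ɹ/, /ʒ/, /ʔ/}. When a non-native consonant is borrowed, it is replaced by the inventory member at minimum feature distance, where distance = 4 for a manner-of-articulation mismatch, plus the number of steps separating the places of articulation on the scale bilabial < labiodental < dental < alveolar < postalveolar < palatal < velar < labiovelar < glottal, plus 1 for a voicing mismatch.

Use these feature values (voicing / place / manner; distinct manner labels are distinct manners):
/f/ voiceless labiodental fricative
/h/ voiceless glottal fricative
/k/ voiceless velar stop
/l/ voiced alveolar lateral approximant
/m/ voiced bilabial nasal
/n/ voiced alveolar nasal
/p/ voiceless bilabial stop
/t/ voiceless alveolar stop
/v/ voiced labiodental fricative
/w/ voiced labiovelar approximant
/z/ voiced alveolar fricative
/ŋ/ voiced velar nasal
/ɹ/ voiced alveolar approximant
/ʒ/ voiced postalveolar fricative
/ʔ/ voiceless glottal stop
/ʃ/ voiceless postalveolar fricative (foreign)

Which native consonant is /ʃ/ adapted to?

ʒ

/ʒ/ is closest: same manner (fricative), place distance 0 (postalveolar→postalveolar), voicing differs (+1); total 1. Next closest is /z/ at distance 2.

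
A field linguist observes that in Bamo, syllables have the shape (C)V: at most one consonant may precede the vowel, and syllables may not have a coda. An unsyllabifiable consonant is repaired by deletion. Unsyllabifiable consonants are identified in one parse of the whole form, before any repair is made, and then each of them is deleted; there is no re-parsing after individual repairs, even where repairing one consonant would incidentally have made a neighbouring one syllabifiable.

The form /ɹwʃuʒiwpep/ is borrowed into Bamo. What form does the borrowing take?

Syllabifying with onset maximization leaves /ɹ/, /w/, /w/, /p/ stranded (no codas are permitted; onsets are limited to one consonant).
Each unlicensed consonant is deleted: /ɹ/, /w/, /w/, /p/.

ʃuʒipe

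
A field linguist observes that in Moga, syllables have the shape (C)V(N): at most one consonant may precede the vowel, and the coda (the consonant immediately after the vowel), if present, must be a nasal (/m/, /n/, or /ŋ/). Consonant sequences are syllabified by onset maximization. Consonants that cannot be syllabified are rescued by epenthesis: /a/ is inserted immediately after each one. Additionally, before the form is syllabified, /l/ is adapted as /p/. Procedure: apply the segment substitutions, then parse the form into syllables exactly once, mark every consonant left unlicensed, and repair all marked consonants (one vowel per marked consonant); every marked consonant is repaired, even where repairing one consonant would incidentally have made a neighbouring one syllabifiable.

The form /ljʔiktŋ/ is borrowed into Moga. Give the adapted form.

Substitution: /l/ → /p/, giving /pjʔiktŋ/.
The consonants /p/, /j/, /k/, /t/, /ŋ/ cannot be parsed into a legal (C)V(N) syllable (only a nasal (/m/, /n/, or /ŋ/) is licensed in coda position; onsets are limited to one consonant).
Each unlicensed consonant becomes the onset of a new syllable: /p/ → /pa/, /j/ → /ja/, /k/ → /ka/, /t/ → /ta/, /ŋ/ → /ŋa/.

pajaʔikataŋa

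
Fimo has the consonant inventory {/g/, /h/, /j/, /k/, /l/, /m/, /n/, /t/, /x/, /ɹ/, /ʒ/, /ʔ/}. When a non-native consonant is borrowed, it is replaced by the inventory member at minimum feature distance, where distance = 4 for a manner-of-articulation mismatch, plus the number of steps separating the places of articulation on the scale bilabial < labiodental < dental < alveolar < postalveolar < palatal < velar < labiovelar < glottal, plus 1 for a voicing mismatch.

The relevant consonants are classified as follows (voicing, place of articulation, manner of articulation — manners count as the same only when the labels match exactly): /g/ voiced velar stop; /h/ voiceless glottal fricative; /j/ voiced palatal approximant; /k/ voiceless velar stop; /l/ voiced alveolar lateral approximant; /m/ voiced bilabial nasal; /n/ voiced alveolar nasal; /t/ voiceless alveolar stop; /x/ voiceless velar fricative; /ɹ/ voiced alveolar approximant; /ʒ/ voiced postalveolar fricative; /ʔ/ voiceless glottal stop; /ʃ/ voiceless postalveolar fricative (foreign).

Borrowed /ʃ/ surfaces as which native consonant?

ʒ

/ʒ/ is closest: same manner (fricative), place distance 0 (postalveolar→postalveolar), voicing differs (+1); total 1. Next closest is /x/ at distance 2.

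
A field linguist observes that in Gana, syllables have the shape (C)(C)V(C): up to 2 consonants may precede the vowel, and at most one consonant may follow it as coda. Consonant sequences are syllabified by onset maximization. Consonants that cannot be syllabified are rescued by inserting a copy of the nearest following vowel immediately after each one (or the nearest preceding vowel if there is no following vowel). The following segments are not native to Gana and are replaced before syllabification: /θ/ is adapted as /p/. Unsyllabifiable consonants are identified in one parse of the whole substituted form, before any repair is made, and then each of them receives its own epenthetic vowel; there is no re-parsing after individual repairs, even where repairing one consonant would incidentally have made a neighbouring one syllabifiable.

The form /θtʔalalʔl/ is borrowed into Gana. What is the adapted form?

patʔalalʔala

Substitution: /θ/ → /p/, giving /ptʔalalʔl/.
Under (C)(C)V(C), the unsyllabifiable consonants are /p/, /ʔ/, /l/ (at most one coda consonant is licensed; onsets may contain at most 2 consonants).
Epenthesis after each stranded consonant: /p/ → /pa/, /ʔ/ → /ʔa/, /l/ → /la/.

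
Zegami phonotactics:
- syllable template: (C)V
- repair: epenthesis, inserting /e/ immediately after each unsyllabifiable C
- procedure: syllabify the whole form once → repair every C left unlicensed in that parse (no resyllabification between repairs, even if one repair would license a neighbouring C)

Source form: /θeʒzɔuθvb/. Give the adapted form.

θeʒezɔuθevebe

Syllabifying with onset maximization leaves /ʒ/, /θ/, /v/, /b/ stranded (no codas are permitted; onsets are limited to one consonant).
Inserting the epenthetic vowel yields /ʒ/ → /ʒe/, /θ/ → /θe/, /v/ → /ve/, /b/ → /be/.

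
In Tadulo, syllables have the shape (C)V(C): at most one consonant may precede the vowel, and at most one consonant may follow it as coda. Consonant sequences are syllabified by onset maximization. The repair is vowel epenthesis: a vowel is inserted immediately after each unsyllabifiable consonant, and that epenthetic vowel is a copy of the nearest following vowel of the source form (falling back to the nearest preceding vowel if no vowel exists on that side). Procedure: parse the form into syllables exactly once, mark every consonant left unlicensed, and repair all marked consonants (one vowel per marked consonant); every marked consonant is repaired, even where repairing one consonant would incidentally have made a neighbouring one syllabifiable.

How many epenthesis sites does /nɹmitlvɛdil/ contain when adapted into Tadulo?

The unsyllabifiable consonants are /n/, /ɹ/, /l/; each receives one epenthetic vowel.

3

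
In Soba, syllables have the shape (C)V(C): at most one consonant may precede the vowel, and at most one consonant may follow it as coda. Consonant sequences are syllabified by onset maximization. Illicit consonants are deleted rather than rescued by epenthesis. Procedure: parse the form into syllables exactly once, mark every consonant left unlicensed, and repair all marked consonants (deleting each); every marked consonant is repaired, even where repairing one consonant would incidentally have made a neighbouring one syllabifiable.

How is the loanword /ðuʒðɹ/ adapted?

The consonants /ð/, /ɹ/ cannot be parsed into a legal (C)V(C) syllable (at most one coda consonant is licensed; onsets are limited to one consonant).
Deleting the stranded consonants removes /ð/, /ɹ/.

ðuʒ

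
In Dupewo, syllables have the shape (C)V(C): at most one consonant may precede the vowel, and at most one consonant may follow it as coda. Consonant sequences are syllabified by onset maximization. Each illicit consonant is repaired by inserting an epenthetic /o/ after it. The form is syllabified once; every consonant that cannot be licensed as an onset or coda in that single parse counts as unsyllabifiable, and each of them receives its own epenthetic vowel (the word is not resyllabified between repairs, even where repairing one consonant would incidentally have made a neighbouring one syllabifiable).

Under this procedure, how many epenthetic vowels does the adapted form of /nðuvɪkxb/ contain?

3

The unsyllabifiable consonants are /n/, /x/, /b/; each receives one epenthetic vowel.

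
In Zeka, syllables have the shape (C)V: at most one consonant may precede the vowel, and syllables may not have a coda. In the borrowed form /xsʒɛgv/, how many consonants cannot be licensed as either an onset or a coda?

4

Under (C)V, the unsyllabifiable consonants are /x/, /s/, /g/, /v/ (no codas are permitted; onsets are limited to one consonant).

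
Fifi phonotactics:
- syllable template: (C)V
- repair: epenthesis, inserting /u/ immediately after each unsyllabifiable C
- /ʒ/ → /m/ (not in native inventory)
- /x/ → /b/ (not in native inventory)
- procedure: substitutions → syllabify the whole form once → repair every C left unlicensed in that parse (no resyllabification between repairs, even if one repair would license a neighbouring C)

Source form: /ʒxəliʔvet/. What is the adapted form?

Substitution: /ʒ/ → /m/, /x/ → /b/, giving /mbəliʔvet/.
The consonants /m/, /ʔ/, /t/ cannot be parsed into a legal (C)V syllable (no codas are permitted; onsets are limited to one consonant).
Epenthesis after each stranded consonant: /m/ → /mu/, /ʔ/ → /ʔu/, /t/ → /tu/.

mubəliʔuvetu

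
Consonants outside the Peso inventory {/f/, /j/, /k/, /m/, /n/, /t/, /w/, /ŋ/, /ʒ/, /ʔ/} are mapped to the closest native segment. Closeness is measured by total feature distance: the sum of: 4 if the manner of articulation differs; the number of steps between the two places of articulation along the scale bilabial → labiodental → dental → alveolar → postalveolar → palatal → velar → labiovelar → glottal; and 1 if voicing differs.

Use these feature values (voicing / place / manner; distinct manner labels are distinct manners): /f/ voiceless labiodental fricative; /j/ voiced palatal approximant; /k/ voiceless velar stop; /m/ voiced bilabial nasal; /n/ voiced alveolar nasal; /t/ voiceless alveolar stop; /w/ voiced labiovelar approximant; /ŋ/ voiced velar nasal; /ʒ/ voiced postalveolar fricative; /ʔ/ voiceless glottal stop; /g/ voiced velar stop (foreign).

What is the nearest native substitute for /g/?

/k/ is closest: same manner (stop), place distance 0 (velar→velar), voicing differs (+1); total 1. Next closest is /ʔ/ at distance 3.

k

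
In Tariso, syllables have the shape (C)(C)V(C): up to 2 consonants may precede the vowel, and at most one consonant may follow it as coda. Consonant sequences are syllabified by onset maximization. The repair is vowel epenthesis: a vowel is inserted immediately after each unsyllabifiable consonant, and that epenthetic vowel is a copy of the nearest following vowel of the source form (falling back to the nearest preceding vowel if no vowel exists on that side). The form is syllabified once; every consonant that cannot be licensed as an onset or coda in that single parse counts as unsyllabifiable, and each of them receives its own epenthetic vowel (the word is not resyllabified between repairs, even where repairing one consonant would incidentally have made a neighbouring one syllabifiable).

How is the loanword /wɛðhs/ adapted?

wɛðhɛsɛ

The consonants /h/, /s/ cannot be parsed into a legal (C)(C)V(C) syllable (at most one coda consonant is licensed; onsets may contain at most 2 consonants).
Each unlicensed consonant becomes the onset of a new syllable: /h/ → /hɛ/, /s/ → /sɛ/.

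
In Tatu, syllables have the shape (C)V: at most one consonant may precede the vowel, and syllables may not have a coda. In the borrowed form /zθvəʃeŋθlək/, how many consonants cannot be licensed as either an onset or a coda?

5

Under (C)V, the unsyllabifiable consonants are /z/, /θ/, /ŋ/, /θ/, /k/ (no codas are permitted; onsets are limited to one consonant).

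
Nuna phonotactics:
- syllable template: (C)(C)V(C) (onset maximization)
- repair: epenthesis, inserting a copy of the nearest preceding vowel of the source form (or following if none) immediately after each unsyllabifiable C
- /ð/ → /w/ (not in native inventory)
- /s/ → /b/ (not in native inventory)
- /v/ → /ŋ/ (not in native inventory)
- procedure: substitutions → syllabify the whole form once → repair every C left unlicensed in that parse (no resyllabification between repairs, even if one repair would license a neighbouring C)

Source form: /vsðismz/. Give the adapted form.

ŋibwibmizi

Substitution: /v/ → /ŋ/, /s/ → /b/, /ð/ → /w/, giving /ŋbwibmz/.
Under (C)(C)V(C), the unsyllabifiable consonants are /ŋ/, /m/, /z/ (at most one coda consonant is licensed; onsets may contain at most 2 consonants).
Each unlicensed consonant becomes the onset of a new syllable: /ŋ/ → /ŋi/, /m/ → /mi/, /z/ → /zi/.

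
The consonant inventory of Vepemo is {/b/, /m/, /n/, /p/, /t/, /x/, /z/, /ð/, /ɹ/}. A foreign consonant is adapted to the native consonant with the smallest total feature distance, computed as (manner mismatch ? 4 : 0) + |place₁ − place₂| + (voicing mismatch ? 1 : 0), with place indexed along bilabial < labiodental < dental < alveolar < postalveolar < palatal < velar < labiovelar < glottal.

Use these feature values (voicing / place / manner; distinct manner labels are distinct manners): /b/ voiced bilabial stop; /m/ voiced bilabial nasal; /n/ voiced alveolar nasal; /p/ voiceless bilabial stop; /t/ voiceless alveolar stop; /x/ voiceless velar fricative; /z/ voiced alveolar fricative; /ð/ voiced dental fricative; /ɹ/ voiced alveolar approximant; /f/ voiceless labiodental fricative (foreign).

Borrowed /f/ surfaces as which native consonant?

/ð/ is closest: same manner (fricative), place distance 1 (labiodental→dental), voicing differs (+1); total 2. Next closest is /z/ at distance 3.

ð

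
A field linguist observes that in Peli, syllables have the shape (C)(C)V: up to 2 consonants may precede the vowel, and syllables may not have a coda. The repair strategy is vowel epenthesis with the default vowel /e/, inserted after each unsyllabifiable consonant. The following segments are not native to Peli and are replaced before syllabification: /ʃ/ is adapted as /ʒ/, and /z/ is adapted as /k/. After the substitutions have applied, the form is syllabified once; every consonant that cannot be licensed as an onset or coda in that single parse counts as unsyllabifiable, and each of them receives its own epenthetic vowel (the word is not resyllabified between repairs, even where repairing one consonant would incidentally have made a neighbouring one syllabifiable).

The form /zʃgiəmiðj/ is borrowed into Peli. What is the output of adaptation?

keʒgiəmiðeje

Substitution: /z/ → /k/, /ʃ/ → /ʒ/, giving /kʒgiəmiðj/.
Syllabifying with onset maximization leaves /k/, /ð/, /j/ stranded (no codas are permitted; onsets may contain at most 2 consonants).
Inserting the epenthetic vowel yields /k/ → /ke/, /ð/ → /ðe/, /j/ → /je/.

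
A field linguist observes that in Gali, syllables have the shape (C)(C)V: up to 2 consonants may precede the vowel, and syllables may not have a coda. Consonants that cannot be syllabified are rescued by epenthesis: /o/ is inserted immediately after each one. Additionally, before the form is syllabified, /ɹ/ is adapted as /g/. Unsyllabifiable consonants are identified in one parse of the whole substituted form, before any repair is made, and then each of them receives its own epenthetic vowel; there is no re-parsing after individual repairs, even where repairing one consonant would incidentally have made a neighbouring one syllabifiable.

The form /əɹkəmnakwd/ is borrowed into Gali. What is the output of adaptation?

əgkəmnakowodo

Substitution: /ɹ/ → /g/, giving /əgkəmnakwd/.
Under (C)(C)V, the unsyllabifiable consonants are /k/, /w/, /d/ (no codas are permitted; onsets may contain at most 2 consonants).
Inserting the epenthetic vowel yields /k/ → /ko/, /w/ → /wo/, /d/ → /do/.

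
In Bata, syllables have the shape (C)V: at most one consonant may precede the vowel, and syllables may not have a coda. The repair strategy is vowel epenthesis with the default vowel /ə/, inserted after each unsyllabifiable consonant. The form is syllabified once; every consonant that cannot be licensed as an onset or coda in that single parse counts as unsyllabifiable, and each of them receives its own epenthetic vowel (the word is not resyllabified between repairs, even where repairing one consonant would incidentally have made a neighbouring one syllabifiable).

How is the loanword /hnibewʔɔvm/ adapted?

Syllabifying with onset maximization leaves /h/, /w/, /v/, /m/ stranded (no codas are permitted; onsets are limited to one consonant).
Epenthesis after each stranded consonant: /h/ → /hə/, /w/ → /wə/, /v/ → /və/, /m/ → /mə/.

hənibewəʔɔvəmə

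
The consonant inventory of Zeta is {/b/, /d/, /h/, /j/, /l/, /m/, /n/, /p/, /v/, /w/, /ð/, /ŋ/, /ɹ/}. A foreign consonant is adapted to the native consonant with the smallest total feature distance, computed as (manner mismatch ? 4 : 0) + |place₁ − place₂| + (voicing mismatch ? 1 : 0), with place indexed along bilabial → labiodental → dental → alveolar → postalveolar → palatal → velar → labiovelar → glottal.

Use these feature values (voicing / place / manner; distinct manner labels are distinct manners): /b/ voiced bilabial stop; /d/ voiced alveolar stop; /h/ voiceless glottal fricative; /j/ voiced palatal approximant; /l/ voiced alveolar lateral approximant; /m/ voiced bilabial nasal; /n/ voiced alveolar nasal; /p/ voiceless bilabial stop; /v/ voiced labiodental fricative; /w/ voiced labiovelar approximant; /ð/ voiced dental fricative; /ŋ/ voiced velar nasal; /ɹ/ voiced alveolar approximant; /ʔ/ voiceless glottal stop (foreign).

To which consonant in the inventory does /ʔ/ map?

h

/h/ is closest: manner differs (stop→fricative, +4), place distance 0 (glottal→glottal), same voicing; total 4. Next closest is /d/ at distance 6.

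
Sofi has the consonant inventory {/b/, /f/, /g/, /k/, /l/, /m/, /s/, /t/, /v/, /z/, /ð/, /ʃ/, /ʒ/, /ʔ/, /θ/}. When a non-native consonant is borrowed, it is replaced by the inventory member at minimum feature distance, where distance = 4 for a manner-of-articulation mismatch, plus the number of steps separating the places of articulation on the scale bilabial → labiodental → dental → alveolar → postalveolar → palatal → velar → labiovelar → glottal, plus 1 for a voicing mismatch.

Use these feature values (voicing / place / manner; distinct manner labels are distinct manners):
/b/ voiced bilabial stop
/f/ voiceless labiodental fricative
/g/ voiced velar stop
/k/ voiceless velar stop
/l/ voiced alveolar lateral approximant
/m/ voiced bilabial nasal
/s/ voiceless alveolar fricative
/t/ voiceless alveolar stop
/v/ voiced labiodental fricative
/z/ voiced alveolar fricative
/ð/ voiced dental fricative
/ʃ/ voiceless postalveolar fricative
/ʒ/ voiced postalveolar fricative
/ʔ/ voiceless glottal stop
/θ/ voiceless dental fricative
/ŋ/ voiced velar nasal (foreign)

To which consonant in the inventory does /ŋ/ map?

/g/ is closest: manner differs (nasal→stop, +4), place distance 0 (velar→velar), same voicing; total 4. Next closest is /k/ at distance 5.

g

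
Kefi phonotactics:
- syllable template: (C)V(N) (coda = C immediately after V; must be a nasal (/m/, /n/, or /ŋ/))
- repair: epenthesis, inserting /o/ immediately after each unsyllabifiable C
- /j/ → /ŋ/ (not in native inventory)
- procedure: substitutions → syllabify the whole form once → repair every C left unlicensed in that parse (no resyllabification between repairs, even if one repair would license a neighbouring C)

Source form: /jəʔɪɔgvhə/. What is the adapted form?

ŋəʔɪɔgovohə

Substitution: /j/ → /ŋ/, giving /ŋəʔɪɔgvhə/.
Syllabifying with onset maximization leaves /g/, /v/ stranded (only a nasal (/m/, /n/, or /ŋ/) is licensed in coda position; onsets are limited to one consonant).
Each unlicensed consonant becomes the onset of a new syllable: /g/ → /go/, /v/ → /vo/.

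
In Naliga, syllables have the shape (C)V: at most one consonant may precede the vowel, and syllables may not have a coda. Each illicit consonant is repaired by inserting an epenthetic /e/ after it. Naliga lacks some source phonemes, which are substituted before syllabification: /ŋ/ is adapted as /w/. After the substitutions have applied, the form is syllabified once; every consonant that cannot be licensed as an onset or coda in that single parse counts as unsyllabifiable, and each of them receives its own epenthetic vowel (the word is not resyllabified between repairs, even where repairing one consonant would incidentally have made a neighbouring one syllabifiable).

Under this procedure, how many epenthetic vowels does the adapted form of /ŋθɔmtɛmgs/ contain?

After substitution the input is /wθɔmtɛmgs/.
The unsyllabifiable consonants are /w/, /m/, /m/, /g/, /s/; each receives one epenthetic vowel.

5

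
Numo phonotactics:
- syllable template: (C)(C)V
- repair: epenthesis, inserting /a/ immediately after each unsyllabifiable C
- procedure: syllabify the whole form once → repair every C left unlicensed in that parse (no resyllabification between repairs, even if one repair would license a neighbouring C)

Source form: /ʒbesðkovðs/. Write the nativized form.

Under (C)(C)V, the unsyllabifiable consonants are /s/, /v/, /ð/, /s/ (no codas are permitted; onsets may contain at most 2 consonants).
Inserting the epenthetic vowel yields /s/ → /sa/, /v/ → /va/, /ð/ → /ða/, /s/ → /sa/.

ʒbesaðkovaðasa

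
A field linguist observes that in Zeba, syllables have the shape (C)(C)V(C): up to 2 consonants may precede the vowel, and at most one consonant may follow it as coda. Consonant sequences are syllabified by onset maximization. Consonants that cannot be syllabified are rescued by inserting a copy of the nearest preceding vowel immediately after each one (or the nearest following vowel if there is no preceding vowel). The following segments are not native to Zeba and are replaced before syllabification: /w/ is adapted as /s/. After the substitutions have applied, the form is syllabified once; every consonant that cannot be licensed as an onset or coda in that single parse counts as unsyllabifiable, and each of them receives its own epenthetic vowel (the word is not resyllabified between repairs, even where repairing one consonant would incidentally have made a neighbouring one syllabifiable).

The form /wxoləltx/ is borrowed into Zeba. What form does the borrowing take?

Substitution: /w/ → /s/, giving /sxoləltx/.
Syllabifying with onset maximization leaves /t/, /x/ stranded (at most one coda consonant is licensed; onsets may contain at most 2 consonants).
Inserting the epenthetic vowel yields /t/ → /tə/, /x/ → /xə/.

sxoləltəxə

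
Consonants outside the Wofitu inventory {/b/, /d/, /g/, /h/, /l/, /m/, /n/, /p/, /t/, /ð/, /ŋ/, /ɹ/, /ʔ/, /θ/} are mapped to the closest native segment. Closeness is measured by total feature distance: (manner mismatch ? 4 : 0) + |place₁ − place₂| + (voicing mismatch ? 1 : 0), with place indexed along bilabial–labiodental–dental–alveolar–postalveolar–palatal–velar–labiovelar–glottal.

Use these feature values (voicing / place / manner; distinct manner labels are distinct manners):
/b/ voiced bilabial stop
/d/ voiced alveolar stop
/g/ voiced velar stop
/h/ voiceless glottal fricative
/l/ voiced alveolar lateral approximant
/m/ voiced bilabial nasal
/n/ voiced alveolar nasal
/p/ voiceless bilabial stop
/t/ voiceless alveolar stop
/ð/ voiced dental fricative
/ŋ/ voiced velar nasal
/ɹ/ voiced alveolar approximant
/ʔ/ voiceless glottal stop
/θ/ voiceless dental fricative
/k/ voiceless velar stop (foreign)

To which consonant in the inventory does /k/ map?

/g/ is closest: same manner (stop), place distance 0 (velar→velar), voicing differs (+1); total 1. Next closest is /ʔ/ at distance 2.

g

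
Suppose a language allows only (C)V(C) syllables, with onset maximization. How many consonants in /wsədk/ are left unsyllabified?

The consonants /w/, /k/ cannot be parsed into a legal (C)V(C) syllable (at most one coda consonant is licensed; onsets are limited to one consonant).

2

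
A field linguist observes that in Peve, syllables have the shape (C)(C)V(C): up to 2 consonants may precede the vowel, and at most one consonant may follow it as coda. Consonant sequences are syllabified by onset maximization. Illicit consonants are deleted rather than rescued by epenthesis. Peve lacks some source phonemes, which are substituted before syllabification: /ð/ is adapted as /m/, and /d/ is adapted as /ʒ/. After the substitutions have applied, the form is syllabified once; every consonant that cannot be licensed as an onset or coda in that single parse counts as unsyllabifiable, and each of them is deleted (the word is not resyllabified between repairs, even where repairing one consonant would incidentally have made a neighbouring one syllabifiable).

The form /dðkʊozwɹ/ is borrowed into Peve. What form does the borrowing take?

mkʊoz

Substitution: /d/ → /ʒ/, /ð/ → /m/, giving /ʒmkʊozwɹ/.
Under (C)(C)V(C), the unsyllabifiable consonants are /ʒ/, /w/, /ɹ/ (at most one coda consonant is licensed; onsets may contain at most 2 consonants).
Deletion applies to /ʒ/, /w/, /ɹ/.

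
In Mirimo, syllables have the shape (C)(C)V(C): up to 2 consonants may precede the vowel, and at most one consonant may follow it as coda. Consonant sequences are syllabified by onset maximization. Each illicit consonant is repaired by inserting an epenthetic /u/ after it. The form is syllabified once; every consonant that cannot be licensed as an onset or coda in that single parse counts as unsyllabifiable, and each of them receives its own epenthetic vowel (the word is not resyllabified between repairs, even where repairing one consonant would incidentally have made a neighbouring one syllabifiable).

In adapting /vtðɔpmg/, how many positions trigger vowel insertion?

The unsyllabifiable consonants are /v/, /m/, /g/; each receives one epenthetic vowel.

3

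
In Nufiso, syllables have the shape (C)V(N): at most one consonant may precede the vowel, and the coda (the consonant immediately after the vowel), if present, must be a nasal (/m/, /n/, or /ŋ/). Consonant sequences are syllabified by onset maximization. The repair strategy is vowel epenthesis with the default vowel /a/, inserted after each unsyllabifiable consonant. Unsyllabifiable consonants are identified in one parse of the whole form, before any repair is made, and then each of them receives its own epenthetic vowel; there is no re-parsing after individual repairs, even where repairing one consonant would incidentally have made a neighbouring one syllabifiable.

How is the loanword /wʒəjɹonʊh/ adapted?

waʒəjaɹonʊha

Syllabifying with onset maximization leaves /w/, /j/, /h/ stranded (only a nasal (/m/, /n/, or /ŋ/) is licensed in coda position; onsets are limited to one consonant).
Inserting the epenthetic vowel yields /w/ → /wa/, /j/ → /ja/, /h/ → /ha/.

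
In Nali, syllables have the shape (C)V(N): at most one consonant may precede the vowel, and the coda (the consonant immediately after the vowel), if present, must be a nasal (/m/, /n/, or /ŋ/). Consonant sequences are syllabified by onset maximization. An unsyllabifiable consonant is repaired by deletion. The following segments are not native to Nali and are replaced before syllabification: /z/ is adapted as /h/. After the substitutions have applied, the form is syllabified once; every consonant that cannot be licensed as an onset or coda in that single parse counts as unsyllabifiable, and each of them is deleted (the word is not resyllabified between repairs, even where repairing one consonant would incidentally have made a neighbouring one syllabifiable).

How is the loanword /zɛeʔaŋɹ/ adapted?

Substitution: /z/ → /h/, giving /hɛeʔaŋɹ/.
The consonants /ɹ/ cannot be parsed into a legal (C)V(N) syllable (only a nasal (/m/, /n/, or /ŋ/) is licensed in coda position; onsets are limited to one consonant).
Deleting the stranded consonants removes /ɹ/.

hɛeʔaŋ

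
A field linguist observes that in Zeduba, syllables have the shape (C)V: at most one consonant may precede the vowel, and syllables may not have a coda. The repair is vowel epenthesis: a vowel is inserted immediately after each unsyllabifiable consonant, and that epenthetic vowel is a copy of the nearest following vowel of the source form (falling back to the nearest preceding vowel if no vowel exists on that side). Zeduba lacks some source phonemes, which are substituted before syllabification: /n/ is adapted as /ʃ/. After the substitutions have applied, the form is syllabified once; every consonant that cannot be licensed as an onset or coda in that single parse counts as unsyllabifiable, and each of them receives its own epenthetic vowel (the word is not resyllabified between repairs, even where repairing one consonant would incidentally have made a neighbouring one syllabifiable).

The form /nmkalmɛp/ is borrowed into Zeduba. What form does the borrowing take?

ʃamakalɛmɛpɛ

Substitution: /n/ → /ʃ/, giving /ʃmkalmɛp/.
Syllabifying with onset maximization leaves /ʃ/, /m/, /l/, /p/ stranded (no codas are permitted; onsets are limited to one consonant).
Epenthesis after each stranded consonant: /ʃ/ → /ʃa/, /m/ → /ma/, /l/ → /lɛ/, /p/ → /pɛ/.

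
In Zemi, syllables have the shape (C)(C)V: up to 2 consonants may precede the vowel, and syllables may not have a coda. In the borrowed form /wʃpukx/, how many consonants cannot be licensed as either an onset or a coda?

3

The consonants /w/, /k/, /x/ cannot be parsed into a legal (C)(C)V syllable (no codas are permitted; onsets may contain at most 2 consonants).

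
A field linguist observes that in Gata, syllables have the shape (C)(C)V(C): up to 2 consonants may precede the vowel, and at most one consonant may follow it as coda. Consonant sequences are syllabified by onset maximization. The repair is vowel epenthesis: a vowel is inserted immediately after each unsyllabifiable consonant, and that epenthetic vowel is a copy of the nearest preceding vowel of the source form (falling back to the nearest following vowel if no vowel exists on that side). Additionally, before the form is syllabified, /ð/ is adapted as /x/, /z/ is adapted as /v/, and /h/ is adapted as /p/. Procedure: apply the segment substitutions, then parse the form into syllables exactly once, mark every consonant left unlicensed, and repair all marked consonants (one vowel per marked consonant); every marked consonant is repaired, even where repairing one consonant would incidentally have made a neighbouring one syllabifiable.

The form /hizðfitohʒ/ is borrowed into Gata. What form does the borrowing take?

Substitution: /h/ → /p/, /z/ → /v/, /ð/ → /x/, giving /pivxfitopʒ/.
Under (C)(C)V(C), the unsyllabifiable consonants are /ʒ/ (at most one coda consonant is licensed; onsets may contain at most 2 consonants).
Each unlicensed consonant becomes the onset of a new syllable: /ʒ/ → /ʒo/.

pivxfitopʒo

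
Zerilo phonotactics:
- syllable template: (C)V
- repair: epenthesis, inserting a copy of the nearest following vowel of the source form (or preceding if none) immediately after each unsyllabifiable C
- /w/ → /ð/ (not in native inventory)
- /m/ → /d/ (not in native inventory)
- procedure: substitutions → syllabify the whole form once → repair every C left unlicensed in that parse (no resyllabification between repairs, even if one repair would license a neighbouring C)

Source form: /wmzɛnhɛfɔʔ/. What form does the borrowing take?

Substitution: /w/ → /ð/, /m/ → /d/, giving /ðdzɛnhɛfɔʔ/.
The consonants /ð/, /d/, /n/, /ʔ/ cannot be parsed into a legal (C)V syllable (no codas are permitted; onsets are limited to one consonant).
Inserting the epenthetic vowel yields /ð/ → /ðɛ/, /d/ → /dɛ/, /n/ → /nɛ/, /ʔ/ → /ʔɔ/.

ðɛdɛzɛnɛhɛfɔʔɔ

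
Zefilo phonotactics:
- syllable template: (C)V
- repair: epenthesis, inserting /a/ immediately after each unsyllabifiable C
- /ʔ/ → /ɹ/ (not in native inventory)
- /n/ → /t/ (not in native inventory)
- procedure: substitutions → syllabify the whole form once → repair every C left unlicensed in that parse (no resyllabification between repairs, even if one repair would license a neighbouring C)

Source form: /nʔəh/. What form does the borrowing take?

taɹəha

Substitution: /n/ → /t/, /ʔ/ → /ɹ/, giving /tɹəh/.
Under (C)V, the unsyllabifiable consonants are /t/, /h/ (no codas are permitted; onsets are limited to one consonant).
Inserting the epenthetic vowel yields /t/ → /ta/, /h/ → /ha/.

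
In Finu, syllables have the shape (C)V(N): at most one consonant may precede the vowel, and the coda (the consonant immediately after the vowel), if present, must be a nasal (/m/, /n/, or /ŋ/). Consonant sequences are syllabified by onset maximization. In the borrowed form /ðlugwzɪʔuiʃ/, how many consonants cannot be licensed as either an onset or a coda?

Syllabifying with onset maximization leaves /ð/, /g/, /w/, /ʃ/ stranded (only a nasal (/m/, /n/, or /ŋ/) is licensed in coda position; onsets are limited to one consonant).

4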